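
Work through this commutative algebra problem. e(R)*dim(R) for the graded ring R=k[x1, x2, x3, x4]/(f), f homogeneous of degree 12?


e(R)=deg(f)=12, dim(R)=4-1=3
e*dim=12*3=36


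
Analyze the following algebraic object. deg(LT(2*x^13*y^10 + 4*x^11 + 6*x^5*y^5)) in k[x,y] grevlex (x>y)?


LT: 2*x^13*y^10
deg_x=13, deg_y=10
Total=13+10=23


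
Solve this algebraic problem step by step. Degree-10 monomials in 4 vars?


C(d+n-1,n-1)=C(13,3)=286


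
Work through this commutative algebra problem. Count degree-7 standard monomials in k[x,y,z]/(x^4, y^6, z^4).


Need i<4, j<6, k<4 with i+j+k=7.
For each i, j ranges over max(0,7-i-3)..min(5,7-i):
  i=0: j in [4,5] -> 2
  i=1: j in [3,5] -> 3
  i=2: j in [2,5] -> 4
  i=3: j in [1,4] -> 4
H(7) = 2+3+4+4 = 13


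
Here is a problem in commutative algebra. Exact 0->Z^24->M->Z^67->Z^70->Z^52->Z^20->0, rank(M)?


Alt sum=0:
(-1)^0*24 + (-1)^1*? + (-1)^2*67 + (-1)^3*70 + (-1)^4*52 + (-1)^5*20=0
rank(M)=53


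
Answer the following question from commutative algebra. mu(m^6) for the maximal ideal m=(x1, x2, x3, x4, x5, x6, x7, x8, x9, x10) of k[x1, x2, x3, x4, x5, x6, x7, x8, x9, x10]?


Graded Nakayama: mu(m^d) = dim_k (m^d/m^(d+1)) = #degree-6 monomials in 10 vars
C(n+d-1,d)=C(15,6)=5005


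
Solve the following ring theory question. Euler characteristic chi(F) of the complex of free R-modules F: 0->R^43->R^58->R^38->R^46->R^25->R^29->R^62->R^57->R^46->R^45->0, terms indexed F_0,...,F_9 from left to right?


chi = sum (-1)^i * rank:
(-1)^0*43=43
(-1)^1*58=-58
(-1)^2*38=38
(-1)^3*46=-46
(-1)^4*25=25
(-1)^5*29=-29
(-1)^6*62=62
(-1)^7*57=-57
(-1)^8*46=46
(-1)^9*45=-45
chi=-21


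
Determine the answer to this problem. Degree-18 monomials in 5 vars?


C(d+n-1,n-1)=C(22,4)=7315


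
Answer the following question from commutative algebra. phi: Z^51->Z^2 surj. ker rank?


rank(ker) = 51-2 = 49


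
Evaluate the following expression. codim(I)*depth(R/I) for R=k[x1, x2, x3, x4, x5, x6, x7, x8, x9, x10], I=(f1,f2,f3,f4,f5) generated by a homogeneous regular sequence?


codim=5, depth=dim(R/I)=10-5=5
Product=5*5=25


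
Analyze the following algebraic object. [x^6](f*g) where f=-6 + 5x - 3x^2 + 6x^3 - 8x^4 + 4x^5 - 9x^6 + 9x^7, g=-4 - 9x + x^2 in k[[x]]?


[x^6] = sum a_i*b_j, i+j=6
  -8*1=-8
  4*-9=-36
  -9*-4=36
Sum=-8


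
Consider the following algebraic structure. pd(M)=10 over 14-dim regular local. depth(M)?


pd+depth=depth(R)=14
depth=14-10=4


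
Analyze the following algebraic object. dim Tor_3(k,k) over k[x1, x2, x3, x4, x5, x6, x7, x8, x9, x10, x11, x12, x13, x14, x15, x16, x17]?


Koszul: C(n,i)=C(17,3)=680


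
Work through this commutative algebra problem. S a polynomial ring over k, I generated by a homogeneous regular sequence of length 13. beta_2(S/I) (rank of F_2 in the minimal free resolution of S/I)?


Regular sequence => Koszul complex is the minimal free resolution.
Syz_1 minimally generated by Koszul relations f_i*e_j - f_j*e_i (i<j): mu(Syz_1) = beta_2 = C(m,2) = m(m-1)/2
m=13
13*12/2 = 78


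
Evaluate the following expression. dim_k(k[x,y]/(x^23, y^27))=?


Basis: x^i*y^j, i<23, j<27
23*27=621


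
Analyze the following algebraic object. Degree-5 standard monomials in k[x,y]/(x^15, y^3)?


k[x,y], I = (x^15, y^3), d = 5
Need i < 15 and d-i < 3.
Range: 3 <= i <= 5.
H(5) = 3


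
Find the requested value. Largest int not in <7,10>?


gcd(7,10)=1 => F=ab-a-b=7*10-7-10=70-17=53


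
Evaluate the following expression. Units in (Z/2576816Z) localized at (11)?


Local ring = Z/161051Z.
phi(161051) = 11^4*(11-1) = 146410


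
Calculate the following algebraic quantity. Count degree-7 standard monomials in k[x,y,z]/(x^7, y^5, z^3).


Need i<7, j<5, k<3 with i+j+k=7.
For each i, j ranges over max(0,7-i-2)..min(4,7-i):
  i=0: j in [5,4] -> 0
  i=1: j in [4,4] -> 1
  i=2: j in [3,4] -> 2
  i=3: j in [2,4] -> 3
  i=4: j in [1,3] -> 3
  i=5: j in [0,2] -> 3
  i=6: j in [0,1] -> 2
H(7) = 0+1+2+3+3+3+2 = 14


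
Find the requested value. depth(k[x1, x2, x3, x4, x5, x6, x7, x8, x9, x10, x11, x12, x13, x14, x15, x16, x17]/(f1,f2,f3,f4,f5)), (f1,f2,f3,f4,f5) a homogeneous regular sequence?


depth(R)=17
depth(R/I)=17-5=12


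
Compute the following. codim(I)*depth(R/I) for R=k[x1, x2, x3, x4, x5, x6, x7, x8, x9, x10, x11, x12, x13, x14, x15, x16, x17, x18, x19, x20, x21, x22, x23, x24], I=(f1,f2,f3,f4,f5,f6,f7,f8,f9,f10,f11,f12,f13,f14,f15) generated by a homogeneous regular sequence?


codim=15, depth=dim(R/I)=24-15=9
Product=15*9=135


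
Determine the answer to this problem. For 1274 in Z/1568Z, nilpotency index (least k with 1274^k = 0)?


1274^k mod 1568:
k=1: 1274
k=2: 196
k=3: 392
k=4: 784
k=5: 0
First zero at k = 5


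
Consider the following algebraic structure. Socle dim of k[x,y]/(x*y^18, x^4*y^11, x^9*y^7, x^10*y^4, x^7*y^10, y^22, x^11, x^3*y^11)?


Socle = ann(m) = span of standard monomials u with x*u, y*u in I (staircase corners).
Redundant generators: x^4*y^11
Minimal generators: x^11, x^10*y^4, x^9*y^7, x^7*y^10, x^3*y^11, x*y^18, y^22
Corners: y^21, x^2y^17, x^6y^10, x^8y^9, x^9y^6, x^10y^3
Socle dim=6


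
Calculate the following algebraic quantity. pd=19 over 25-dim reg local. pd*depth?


pd+depth=25
depth=25-19=6
pd*depth=19*6=114


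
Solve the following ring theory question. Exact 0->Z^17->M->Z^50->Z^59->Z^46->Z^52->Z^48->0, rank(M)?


Alt sum=0:
(-1)^0*17 + (-1)^1*? + (-1)^2*50 + (-1)^3*59 + (-1)^4*46 + (-1)^5*52 + (-1)^6*48=0
rank(M)=50


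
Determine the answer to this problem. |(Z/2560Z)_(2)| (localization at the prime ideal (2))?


2-primary part: 2560=2^9*5
Size=2^9=512


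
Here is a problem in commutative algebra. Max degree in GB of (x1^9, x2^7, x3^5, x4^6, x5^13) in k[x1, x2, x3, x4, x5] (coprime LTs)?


Pure powers, coprime LTs => already GB.
Degrees: 9, 7, 5, 6, 13
Max=13


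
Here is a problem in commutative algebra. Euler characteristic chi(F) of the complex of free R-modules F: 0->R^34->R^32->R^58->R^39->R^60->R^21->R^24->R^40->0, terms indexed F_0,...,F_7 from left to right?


chi = sum (-1)^i * rank:
(-1)^0*34=34
(-1)^1*32=-32
(-1)^2*58=58
(-1)^3*39=-39
(-1)^4*60=60
(-1)^5*21=-21
(-1)^6*24=24
(-1)^7*40=-40
chi=44


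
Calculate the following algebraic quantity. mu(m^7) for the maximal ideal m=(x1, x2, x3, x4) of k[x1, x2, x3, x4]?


Graded Nakayama: mu(m^d) = dim_k (m^d/m^(d+1)) = #degree-7 monomials in 4 vars
C(n+d-1,d)=C(10,7)=120


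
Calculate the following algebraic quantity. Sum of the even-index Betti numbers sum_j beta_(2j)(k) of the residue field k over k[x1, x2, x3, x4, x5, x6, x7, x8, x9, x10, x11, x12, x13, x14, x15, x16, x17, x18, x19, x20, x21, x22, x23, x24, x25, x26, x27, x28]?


Koszul resolution: beta_i(k)=C(n,i), n=28
sum_even C(28,i) = 2^(n-1) = 2^27 = 134217728


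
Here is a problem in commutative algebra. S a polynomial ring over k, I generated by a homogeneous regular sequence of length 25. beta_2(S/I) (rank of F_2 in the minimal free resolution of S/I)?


Regular sequence => Koszul complex is the minimal free resolution.
Syz_1 minimally generated by Koszul relations f_i*e_j - f_j*e_i (i<j): mu(Syz_1) = beta_2 = C(m,2) = m(m-1)/2
m=25
25*24/2 = 300


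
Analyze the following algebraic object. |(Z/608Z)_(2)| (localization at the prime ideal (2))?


2-primary part: 608=2^5*19
Size=2^5=32


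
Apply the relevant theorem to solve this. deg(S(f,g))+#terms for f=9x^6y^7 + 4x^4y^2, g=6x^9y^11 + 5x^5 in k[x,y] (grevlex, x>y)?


LT(f)=9x^6y^7, LT(g)=6x^9y^11
lcm(LM)=x^9y^11
S(f,g) (scaled by 54 to clear denominators) = 6x^3y^4*f - 9*g = 24x^7y^6 - 45x^5
2 terms, deg 13.
13+2=15


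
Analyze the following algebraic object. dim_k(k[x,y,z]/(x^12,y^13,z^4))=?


Basis: x^iy^jz^k, i<12,j<13,k<4
12*13*4=624


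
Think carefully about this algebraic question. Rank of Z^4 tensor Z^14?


rank(M(x)N) = rank(M)*rank(N)
4*14 = 56


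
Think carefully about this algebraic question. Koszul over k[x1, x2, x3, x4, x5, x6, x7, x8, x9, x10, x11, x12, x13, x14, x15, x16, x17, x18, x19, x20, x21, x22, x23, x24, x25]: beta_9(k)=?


C(n,i)=C(25,9)=2042975


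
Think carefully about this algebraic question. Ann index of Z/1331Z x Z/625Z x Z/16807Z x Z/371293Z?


Exponent = lcm of the cyclic orders; pairwise coprime => product.
11^3*5^4*7^5*13^5=1331*625*16807*371293=5191167407050625


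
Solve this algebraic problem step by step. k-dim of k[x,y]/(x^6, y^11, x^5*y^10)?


k[x,y]/I, I = (x^6, y^11, x^5*y^10)
Rect: 6x11=66. Corner: (6-5)x(11-10)=1.
dim = 66-1 = 65


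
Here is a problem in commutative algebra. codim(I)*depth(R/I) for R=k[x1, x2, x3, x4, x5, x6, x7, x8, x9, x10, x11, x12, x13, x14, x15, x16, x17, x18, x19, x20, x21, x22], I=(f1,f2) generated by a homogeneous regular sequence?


codim=2, depth=dim(R/I)=22-2=20
Product=2*20=40


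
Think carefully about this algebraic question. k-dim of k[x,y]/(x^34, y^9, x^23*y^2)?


k[x,y]/I, I = (x^34, y^9, x^23*y^2)
Rect: 34x9=306. Corner: (34-23)x(9-2)=77.
dim = 306-77 = 229


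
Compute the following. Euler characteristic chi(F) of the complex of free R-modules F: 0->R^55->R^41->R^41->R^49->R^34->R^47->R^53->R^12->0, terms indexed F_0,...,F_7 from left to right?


chi = sum (-1)^i * rank:
(-1)^0*55=55
(-1)^1*41=-41
(-1)^2*41=41
(-1)^3*49=-49
(-1)^4*34=34
(-1)^5*47=-47
(-1)^6*53=53
(-1)^7*12=-12
chi=34


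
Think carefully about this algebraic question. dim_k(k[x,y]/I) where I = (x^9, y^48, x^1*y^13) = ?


k[x,y]/I, I = (x^9, y^48, x^1*y^13)
Rect: 9x48=432. Corner: (9-1)x(48-13)=280.
dim = 432-280 = 152


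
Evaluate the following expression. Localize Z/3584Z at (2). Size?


2-primary part: 3584=2^9*7
Size=2^9=512


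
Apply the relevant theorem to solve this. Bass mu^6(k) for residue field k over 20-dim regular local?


C(n,i)=C(20,6)=38760


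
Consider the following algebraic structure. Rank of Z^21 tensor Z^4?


rank(M(x)N) = rank(M)*rank(N)
21*4 = 84


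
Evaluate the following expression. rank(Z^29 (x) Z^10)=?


rank(M(x)N) = rank(M)*rank(N)
29*10 = 290


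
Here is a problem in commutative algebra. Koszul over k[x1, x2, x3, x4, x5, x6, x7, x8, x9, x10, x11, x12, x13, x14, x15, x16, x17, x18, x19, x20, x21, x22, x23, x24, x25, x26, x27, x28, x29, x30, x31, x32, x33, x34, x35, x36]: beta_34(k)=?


C(n,i)=C(36,34)=630


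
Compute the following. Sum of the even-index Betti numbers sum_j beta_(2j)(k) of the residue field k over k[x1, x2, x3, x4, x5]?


Koszul resolution: beta_i(k)=C(n,i), n=5
sum_even C(5,i) = 2^(n-1) = 2^4 = 16


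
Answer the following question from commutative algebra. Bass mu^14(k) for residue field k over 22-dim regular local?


C(n,i)=C(22,14)=319770


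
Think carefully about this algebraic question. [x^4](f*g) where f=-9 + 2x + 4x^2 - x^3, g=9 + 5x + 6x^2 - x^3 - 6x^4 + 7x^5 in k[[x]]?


[x^4] = sum a_i*b_j, i+j=4
  -9*-6=54
  2*-1=-2
  4*6=24
  -1*5=-5
Sum=71


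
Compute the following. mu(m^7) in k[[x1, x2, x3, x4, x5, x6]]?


C(n+d-1,d)=C(12,7)=792


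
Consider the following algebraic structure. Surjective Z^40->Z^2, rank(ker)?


rank(ker) = 40-2 = 38


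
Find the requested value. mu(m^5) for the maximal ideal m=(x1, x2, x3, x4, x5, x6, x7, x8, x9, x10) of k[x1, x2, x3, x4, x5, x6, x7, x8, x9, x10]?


Graded Nakayama: mu(m^d) = dim_k (m^d/m^(d+1)) = #degree-5 monomials in 10 vars
C(n+d-1,d)=C(14,5)=2002


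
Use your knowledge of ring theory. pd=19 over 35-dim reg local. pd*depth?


pd+depth=35
depth=35-19=16
pd*depth=19*16=304


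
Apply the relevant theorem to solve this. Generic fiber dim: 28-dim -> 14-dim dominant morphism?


dim(fiber)=dim(X)-dim(Y)=28-14=14


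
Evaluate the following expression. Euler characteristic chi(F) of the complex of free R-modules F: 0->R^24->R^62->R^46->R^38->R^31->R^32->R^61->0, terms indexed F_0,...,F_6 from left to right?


chi = sum (-1)^i * rank:
(-1)^0*24=24
(-1)^1*62=-62
(-1)^2*46=46
(-1)^3*38=-38
(-1)^4*31=31
(-1)^5*32=-32
(-1)^6*61=61
chi=30


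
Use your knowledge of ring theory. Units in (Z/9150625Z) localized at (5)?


Local ring = Z/625Z.
phi(625) = 5^3*(5-1) = 500


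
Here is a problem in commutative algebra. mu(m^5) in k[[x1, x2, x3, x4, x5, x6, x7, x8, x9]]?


C(n+d-1,d)=C(13,5)=1287


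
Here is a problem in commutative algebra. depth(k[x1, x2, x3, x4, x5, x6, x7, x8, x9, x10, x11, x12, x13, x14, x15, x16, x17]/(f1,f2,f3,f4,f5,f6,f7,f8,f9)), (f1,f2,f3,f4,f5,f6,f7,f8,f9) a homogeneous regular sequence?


depth(R)=17
depth(R/I)=17-9=8


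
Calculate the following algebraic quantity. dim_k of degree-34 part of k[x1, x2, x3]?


C(d+n-1,n-1)=C(36,2)=630


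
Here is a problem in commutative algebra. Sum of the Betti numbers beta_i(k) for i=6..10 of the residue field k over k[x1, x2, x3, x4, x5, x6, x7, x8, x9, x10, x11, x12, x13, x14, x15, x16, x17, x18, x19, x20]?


Koszul resolution: beta_i(k)=C(n,i), n=20
C(20,6)=38760, C(20,7)=77520, C(20,8)=125970, C(20,9)=167960, C(20,10)=184756
Sum=594966


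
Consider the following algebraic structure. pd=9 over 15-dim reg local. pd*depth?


pd+depth=15
depth=15-9=6
pd*depth=9*6=54


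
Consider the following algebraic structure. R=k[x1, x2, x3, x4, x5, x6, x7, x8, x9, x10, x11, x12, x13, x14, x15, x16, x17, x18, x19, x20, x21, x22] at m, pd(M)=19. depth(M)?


pd+depth=depth(R)=22
depth=22-19=3


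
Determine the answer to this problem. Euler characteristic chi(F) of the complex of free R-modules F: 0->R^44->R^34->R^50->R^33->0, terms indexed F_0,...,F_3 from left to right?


chi = sum (-1)^i * rank:
(-1)^0*44=44
(-1)^1*34=-34
(-1)^2*50=50
(-1)^3*33=-33
chi=27


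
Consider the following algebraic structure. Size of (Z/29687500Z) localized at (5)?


5-primary part: 29687500=5^8*76
Size=5^8=390625


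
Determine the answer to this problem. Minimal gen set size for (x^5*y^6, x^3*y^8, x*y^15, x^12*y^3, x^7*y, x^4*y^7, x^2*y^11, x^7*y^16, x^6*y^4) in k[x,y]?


Remove redundant (divisible by others).
x^7*y^16 redundant.
x^12*y^3 redundant.
Min: x^7*y, x^6*y^4, x^5*y^6, x^4*y^7, x^3*y^8, x^2*y^11, x*y^15
Count=7


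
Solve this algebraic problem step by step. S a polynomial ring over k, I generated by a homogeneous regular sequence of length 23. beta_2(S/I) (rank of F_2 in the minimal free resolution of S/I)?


Regular sequence => Koszul complex is the minimal free resolution.
Syz_1 minimally generated by Koszul relations f_i*e_j - f_j*e_i (i<j): mu(Syz_1) = beta_2 = C(m,2) = m(m-1)/2
m=23
23*22/2 = 253


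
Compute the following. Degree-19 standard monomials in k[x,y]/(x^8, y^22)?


k[x,y], I = (x^8, y^22), d = 19
Need i < 8 and d-i < 22.
Range: 0 <= i <= 7.
H(19) = 8


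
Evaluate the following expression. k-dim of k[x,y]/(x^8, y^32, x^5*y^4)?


k[x,y]/I, I = (x^8, y^32, x^5*y^4)
Rect: 8x32=256. Corner: (8-5)x(32-4)=84.
dim = 256-84 = 172


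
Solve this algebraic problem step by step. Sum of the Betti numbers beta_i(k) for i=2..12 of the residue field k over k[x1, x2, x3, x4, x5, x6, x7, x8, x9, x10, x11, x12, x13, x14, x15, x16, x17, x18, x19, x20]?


Koszul resolution: beta_i(k)=C(n,i), n=20
C(20,2)=190, C(20,3)=1140, C(20,4)=4845, C(20,5)=15504, C(20,6)=38760, C(20,7)=77520, C(20,8)=125970, C(20,9)=167960, C(20,10)=184756, C(20,11)=167960, C(20,12)=125970
Sum=910575


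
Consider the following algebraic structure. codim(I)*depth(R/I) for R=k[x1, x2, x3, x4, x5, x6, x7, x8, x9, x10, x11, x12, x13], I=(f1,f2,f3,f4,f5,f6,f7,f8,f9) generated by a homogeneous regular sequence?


codim=9, depth=dim(R/I)=13-9=4
Product=9*4=36


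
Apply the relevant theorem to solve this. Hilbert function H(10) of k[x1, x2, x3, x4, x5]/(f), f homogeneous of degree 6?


C(14,4)-C(8,4)=1001-70=931


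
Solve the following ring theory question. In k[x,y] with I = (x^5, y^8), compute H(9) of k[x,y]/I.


k[x,y], I = (x^5, y^8), d = 9
Need i < 5 and d-i < 8.
Range: 2 <= i <= 4.
H(9) = 3


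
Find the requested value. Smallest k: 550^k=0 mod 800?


550^k mod 800:
k=1: 550
k=2: 100
k=3: 600
k=4: 400
k=5: 0
First zero at k = 5


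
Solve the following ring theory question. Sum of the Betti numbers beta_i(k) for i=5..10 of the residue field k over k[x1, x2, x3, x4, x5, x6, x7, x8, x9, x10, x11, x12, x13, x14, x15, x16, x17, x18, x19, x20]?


Koszul resolution: beta_i(k)=C(n,i), n=20
C(20,5)=15504, C(20,6)=38760, C(20,7)=77520, C(20,8)=125970, C(20,9)=167960, C(20,10)=184756
Sum=610470


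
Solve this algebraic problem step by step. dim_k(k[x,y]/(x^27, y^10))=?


Basis: x^i*y^j, i<27, j<10
27*10=270


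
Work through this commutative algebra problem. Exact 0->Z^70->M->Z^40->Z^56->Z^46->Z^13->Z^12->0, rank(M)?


Alt sum=0:
(-1)^0*70 + (-1)^1*? + (-1)^2*40 + (-1)^3*56 + (-1)^4*46 + (-1)^5*13 + (-1)^6*12=0
rank(M)=99


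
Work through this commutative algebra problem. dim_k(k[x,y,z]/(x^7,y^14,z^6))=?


Basis: x^iy^jz^k, i<7,j<14,k<6
7*14*6=588


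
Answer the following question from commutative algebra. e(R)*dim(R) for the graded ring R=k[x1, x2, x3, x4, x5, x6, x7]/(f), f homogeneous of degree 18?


e(R)=deg(f)=18, dim(R)=7-1=6
e*dim=18*6=108


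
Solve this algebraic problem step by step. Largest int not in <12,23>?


gcd(12,23)=1 => F=ab-a-b=12*23-12-23=276-35=241


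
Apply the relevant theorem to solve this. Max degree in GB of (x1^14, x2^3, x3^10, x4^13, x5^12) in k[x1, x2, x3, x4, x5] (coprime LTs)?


Pure powers, coprime LTs => already GB.
Degrees: 14, 3, 10, 13, 12
Max=14


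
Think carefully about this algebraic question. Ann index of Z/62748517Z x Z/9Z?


Exponent = lcm of the cyclic orders; pairwise coprime => product.
13^7*3^2=62748517*9=564736653


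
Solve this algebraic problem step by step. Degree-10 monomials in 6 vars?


C(d+n-1,n-1)=C(15,5)=3003


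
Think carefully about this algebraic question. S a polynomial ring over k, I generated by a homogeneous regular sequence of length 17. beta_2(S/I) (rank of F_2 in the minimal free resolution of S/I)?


Regular sequence => Koszul complex is the minimal free resolution.
Syz_1 minimally generated by Koszul relations f_i*e_j - f_j*e_i (i<j): mu(Syz_1) = beta_2 = C(m,2) = m(m-1)/2
m=17
17*16/2 = 136


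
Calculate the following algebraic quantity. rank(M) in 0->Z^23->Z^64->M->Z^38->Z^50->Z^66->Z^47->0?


Alt sum=0:
(-1)^0*23 + (-1)^1*64 + (-1)^2*? + (-1)^3*38 + (-1)^4*50 + (-1)^5*66 + (-1)^6*47=0
rank(M)=48


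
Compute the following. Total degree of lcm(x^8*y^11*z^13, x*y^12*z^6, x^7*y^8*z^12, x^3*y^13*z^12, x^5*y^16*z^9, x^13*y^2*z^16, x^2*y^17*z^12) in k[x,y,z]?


lcm = componentwise max:
x: max(8,1,7,3,5,13,2)=13
y: max(11,12,8,13,16,2,17)=17
z: max(13,6,12,12,9,16,12)=16
Total=13+17+16=46


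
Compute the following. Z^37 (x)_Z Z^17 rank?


rank(M(x)N) = rank(M)*rank(N)
37*17 = 629


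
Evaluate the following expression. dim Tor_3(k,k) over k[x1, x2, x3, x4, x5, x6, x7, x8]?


Koszul: C(n,i)=C(8,3)=56


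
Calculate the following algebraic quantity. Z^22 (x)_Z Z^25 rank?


rank(M(x)N) = rank(M)*rank(N)
22*25 = 550


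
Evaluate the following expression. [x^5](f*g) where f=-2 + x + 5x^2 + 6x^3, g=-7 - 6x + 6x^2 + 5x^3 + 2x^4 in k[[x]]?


[x^5] = sum a_i*b_j, i+j=5
  1*2=2
  5*5=25
  6*6=36
Sum=63


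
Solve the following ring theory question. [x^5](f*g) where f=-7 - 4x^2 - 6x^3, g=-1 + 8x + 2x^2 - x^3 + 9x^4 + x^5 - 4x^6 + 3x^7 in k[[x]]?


[x^5] = sum a_i*b_j, i+j=5
  -7*1=-7
  -4*-1=4
  -6*2=-12
Sum=-15


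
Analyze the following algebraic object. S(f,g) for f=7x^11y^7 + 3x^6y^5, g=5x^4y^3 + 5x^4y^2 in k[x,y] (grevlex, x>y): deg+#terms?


LT(f)=7x^11y^7, LT(g)=5x^4y^3
lcm(LM)=x^11y^7
S(f,g) (scaled by 35 to clear denominators) = 5*f - 7x^7y^4*g = -35x^11y^6 + 15x^6y^5
2 terms, deg 17.
17+2=19


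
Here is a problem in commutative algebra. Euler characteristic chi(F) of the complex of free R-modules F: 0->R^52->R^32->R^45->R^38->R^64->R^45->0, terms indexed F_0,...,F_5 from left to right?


chi = sum (-1)^i * rank:
(-1)^0*52=52
(-1)^1*32=-32
(-1)^2*45=45
(-1)^3*38=-38
(-1)^4*64=64
(-1)^5*45=-45
chi=46


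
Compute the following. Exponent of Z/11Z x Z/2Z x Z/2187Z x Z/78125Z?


Exponent = lcm of the cyclic orders; pairwise coprime => product.
11^1*2^1*3^7*5^7=11*2*2187*78125=3758906250


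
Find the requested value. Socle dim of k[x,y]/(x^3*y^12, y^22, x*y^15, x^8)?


Socle = ann(m) = span of standard monomials u with x*u, y*u in I (staircase corners).
Minimal generators: x^8, x^3*y^12, x*y^15, y^22
Corners: y^21, x^2y^14, x^7y^11
Socle dim=3


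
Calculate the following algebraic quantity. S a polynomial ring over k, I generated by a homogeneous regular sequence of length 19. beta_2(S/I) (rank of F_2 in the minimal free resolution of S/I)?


Regular sequence => Koszul complex is the minimal free resolution.
Syz_1 minimally generated by Koszul relations f_i*e_j - f_j*e_i (i<j): mu(Syz_1) = beta_2 = C(m,2) = m(m-1)/2
m=19
19*18/2 = 171


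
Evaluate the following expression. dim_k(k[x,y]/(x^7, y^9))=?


Basis: x^i*y^j, i<7, j<9
7*9=63


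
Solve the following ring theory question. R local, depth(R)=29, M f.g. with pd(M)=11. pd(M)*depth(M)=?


pd+depth=29
depth=29-11=18
pd*depth=11*18=198


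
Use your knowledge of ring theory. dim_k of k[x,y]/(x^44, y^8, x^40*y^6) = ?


k[x,y]/I, I = (x^44, y^8, x^40*y^6)
Rect: 44x8=352. Corner: (44-40)x(8-6)=8.
dim = 352-8 = 344


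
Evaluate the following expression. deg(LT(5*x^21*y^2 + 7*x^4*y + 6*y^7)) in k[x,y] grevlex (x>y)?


LT: 5*x^21*y^2
deg_x=21, deg_y=2
Total=21+2=23


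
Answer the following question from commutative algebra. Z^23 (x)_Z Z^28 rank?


rank(M(x)N) = rank(M)*rank(N)
23*28 = 644


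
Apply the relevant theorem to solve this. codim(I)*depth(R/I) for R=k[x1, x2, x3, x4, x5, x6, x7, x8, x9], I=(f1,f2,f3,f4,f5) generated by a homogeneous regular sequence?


codim=5, depth=dim(R/I)=9-5=4
Product=5*4=20


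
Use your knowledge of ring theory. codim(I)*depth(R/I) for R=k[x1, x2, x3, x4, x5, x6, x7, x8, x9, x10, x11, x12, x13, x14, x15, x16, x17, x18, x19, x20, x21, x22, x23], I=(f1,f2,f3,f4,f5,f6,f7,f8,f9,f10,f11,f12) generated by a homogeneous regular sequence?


codim=12, depth=dim(R/I)=23-12=11
Product=12*11=132


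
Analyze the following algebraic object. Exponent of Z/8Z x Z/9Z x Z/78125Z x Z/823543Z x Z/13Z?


Exponent = lcm of the cyclic orders; pairwise coprime => product.
2^3*3^2*5^7*7^7*13^1=8*9*78125*823543*13=60221581875000


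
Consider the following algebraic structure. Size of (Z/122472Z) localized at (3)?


3-primary part: 122472=3^7*56
Size=3^7=2187


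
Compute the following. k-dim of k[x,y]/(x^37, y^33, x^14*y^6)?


k[x,y]/I, I = (x^37, y^33, x^14*y^6)
Rect: 37x33=1221. Corner: (37-14)x(33-6)=621.
dim = 1221-621 = 600


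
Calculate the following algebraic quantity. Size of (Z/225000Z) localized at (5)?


5-primary part: 225000=5^5*72
Size=5^5=3125


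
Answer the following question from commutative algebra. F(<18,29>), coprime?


gcd(18,29)=1 => F=ab-a-b=18*29-18-29=522-47=475


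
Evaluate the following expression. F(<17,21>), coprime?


gcd(17,21)=1 => F=ab-a-b=17*21-17-21=357-38=319


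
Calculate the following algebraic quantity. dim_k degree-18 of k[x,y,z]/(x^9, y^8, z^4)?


Need i<9, j<8, k<4 with i+j+k=18.
For each i, j ranges over max(0,18-i-3)..min(7,18-i):
  i=0: j in [15,7] -> 0
  i=1: j in [14,7] -> 0
  i=2: j in [13,7] -> 0
  i=3: j in [12,7] -> 0
  i=4: j in [11,7] -> 0
  i=5: j in [10,7] -> 0
  i=6: j in [9,7] -> 0
  i=7: j in [8,7] -> 0
  i=8: j in [7,7] -> 1
H(18) = 0+0+0+0+0+0+0+0+1 = 1


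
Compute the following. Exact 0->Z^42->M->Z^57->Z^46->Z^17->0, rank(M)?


Alt sum=0:
(-1)^0*42 + (-1)^1*? + (-1)^2*57 + (-1)^3*46 + (-1)^4*17=0
rank(M)=70


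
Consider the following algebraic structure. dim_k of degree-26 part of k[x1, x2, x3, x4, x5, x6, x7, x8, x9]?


C(d+n-1,n-1)=C(34,8)=18156204


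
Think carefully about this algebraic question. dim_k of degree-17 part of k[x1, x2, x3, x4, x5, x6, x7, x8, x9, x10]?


C(d+n-1,n-1)=C(26,9)=3124550


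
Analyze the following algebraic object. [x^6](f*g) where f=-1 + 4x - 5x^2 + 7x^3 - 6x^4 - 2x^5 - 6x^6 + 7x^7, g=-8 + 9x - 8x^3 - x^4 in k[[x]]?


[x^6] = sum a_i*b_j, i+j=6
  -5*-1=5
  7*-8=-56
  -2*9=-18
  -6*-8=48
Sum=-21


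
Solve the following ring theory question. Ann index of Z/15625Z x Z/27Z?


Exponent = lcm of the cyclic orders; pairwise coprime => product.
5^6*3^3=15625*27=421875


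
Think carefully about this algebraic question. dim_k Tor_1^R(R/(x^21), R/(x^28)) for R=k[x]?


Tor_1(R/I,R/J)=(I cap J)/IJ=(x^28)/(x^49)
dim=49-28=min(21,28)=21


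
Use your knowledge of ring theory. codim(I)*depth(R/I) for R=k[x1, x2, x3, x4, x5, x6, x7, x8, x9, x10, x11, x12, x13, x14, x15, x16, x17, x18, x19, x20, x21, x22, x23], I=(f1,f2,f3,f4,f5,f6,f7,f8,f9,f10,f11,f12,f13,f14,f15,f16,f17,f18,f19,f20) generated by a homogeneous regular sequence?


codim=20, depth=dim(R/I)=23-20=3
Product=20*3=60


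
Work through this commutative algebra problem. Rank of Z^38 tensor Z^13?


rank(M(x)N) = rank(M)*rank(N)
38*13 = 494


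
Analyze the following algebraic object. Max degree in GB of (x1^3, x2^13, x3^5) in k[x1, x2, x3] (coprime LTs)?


Pure powers, coprime LTs => already GB.
Degrees: 3, 13, 5
Max=13


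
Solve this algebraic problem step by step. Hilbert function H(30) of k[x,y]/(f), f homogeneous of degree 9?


H(t)=d for t>=d-1.
d=9, t=30
H(30)=9


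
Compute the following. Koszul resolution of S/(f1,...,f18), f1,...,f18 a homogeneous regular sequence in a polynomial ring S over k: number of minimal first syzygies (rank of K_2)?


Regular sequence => Koszul complex is the minimal free resolution.
Syz_1 minimally generated by Koszul relations f_i*e_j - f_j*e_i (i<j): mu(Syz_1) = beta_2 = C(m,2) = m(m-1)/2
m=18
18*17/2 = 153


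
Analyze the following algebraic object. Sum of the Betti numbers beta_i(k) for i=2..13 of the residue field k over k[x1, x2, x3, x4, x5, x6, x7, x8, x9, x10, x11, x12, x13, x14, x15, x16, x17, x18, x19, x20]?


Koszul resolution: beta_i(k)=C(n,i), n=20
C(20,2)=190, C(20,3)=1140, C(20,4)=4845, C(20,5)=15504, C(20,6)=38760, C(20,7)=77520, C(20,8)=125970, C(20,9)=167960, C(20,10)=184756, C(20,11)=167960, C(20,12)=125970, C(20,13)=77520
Sum=988095


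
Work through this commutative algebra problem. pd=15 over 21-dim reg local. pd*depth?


pd+depth=21
depth=21-15=6
pd*depth=15*6=90


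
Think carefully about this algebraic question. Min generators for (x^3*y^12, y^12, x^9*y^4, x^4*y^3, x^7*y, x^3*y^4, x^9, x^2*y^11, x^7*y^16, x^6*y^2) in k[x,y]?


Remove redundant (divisible by others).
x^3*y^12 redundant.
x^7*y^16 redundant.
x^9*y^4 redundant.
Min: x^9, x^7*y, x^6*y^2, x^4*y^3, x^3*y^4, x^2*y^11, y^12
Count=7


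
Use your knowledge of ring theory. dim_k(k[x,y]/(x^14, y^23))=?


Basis: x^i*y^j, i<14, j<23
14*23=322


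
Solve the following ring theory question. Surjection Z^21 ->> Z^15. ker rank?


rank(ker) = 21-15 = 6


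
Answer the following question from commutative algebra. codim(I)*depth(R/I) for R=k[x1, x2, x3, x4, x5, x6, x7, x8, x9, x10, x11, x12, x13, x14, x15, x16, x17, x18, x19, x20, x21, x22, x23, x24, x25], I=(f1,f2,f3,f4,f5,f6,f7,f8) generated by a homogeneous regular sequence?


codim=8, depth=dim(R/I)=25-8=17
Product=8*17=136


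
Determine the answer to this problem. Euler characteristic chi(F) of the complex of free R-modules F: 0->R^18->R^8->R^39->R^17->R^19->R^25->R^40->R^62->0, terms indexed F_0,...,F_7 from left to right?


chi = sum (-1)^i * rank:
(-1)^0*18=18
(-1)^1*8=-8
(-1)^2*39=39
(-1)^3*17=-17
(-1)^4*19=19
(-1)^5*25=-25
(-1)^6*40=40
(-1)^7*62=-62
chi=4


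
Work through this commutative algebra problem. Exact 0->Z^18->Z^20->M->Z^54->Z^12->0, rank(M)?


Alt sum=0:
(-1)^0*18 + (-1)^1*20 + (-1)^2*? + (-1)^3*54 + (-1)^4*12=0
rank(M)=44


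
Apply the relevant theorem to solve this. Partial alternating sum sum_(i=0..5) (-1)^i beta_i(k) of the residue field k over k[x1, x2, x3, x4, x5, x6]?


Koszul resolution: beta_i(k)=C(n,i), n=6
sum_(i=0..p) (-1)^i C(n,i) = (-1)^p C(n-1,p)
(-1)^5*C(5,5) = (-1)^5*1 = -1


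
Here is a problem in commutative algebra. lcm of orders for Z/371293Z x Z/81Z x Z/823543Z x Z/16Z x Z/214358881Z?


Exponent = lcm of the cyclic orders; pairwise coprime => product.
13^5*3^4*7^7*2^4*11^8=371293*81*823543*16*214358881=84947289203900943643824


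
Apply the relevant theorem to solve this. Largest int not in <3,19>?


gcd(3,19)=1 => F=ab-a-b=3*19-3-19=57-22=35


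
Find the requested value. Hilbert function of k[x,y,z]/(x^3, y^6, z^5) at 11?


Need i<3, j<6, k<5 with i+j+k=11.
For each i, j ranges over max(0,11-i-4)..min(5,11-i):
  i=0: j in [7,5] -> 0
  i=1: j in [6,5] -> 0
  i=2: j in [5,5] -> 1
H(11) = 0+0+1 = 1


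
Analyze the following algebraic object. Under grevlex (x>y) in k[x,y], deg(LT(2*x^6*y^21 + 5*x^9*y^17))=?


LT: 2*x^6*y^21
deg_x=6, deg_y=21
Total=6+21=27


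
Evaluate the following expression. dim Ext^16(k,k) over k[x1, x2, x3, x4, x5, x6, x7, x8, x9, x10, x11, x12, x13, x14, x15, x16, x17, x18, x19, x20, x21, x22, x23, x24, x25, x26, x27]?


C(n,i)=C(27,16)=13037895


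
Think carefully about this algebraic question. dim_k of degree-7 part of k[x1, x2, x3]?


C(d+n-1,n-1)=C(9,2)=36


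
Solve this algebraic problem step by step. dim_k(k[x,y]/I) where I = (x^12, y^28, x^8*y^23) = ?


k[x,y]/I, I = (x^12, y^28, x^8*y^23)
Rect: 12x28=336. Corner: (12-8)x(28-23)=20.
dim = 336-20 = 316


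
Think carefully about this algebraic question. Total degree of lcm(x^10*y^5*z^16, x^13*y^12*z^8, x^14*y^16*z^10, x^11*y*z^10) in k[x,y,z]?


lcm = componentwise max:
x: max(10,13,14,11)=14
y: max(5,12,16,1)=16
z: max(16,8,10,10)=16
Total=14+16+16=46


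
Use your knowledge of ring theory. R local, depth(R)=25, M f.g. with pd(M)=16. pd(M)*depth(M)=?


pd+depth=25
depth=25-16=9
pd*depth=16*9=144


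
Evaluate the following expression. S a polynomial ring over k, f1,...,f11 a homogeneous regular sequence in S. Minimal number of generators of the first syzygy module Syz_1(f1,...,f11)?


Regular sequence => Koszul complex is the minimal free resolution.
Syz_1 minimally generated by Koszul relations f_i*e_j - f_j*e_i (i<j): mu(Syz_1) = beta_2 = C(m,2) = m(m-1)/2
m=11
11*10/2 = 55


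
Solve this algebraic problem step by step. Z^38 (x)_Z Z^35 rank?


rank(M(x)N) = rank(M)*rank(N)
38*35 = 1330


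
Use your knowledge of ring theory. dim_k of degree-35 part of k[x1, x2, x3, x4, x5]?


C(d+n-1,n-1)=C(39,4)=82251


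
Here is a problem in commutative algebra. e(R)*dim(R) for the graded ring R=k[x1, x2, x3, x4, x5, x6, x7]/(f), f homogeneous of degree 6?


e(R)=deg(f)=6, dim(R)=7-1=6
e*dim=6*6=36


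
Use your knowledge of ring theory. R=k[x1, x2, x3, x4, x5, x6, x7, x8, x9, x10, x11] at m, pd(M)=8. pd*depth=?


pd+depth=11
depth=11-8=3
pd*depth=8*3=24


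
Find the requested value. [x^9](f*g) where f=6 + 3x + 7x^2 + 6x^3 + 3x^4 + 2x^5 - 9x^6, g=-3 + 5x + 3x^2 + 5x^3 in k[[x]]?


[x^9] = sum a_i*b_j, i+j=9
  -9*5=-45
Sum=-45


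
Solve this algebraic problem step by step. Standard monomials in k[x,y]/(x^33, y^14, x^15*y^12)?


k[x,y]/I, I = (x^33, y^14, x^15*y^12)
Rect: 33x14=462. Corner: (33-15)x(14-12)=36.
dim = 462-36 = 426


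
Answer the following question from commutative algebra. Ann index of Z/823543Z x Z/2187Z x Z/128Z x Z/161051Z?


Exponent = lcm of the cyclic orders; pairwise coprime => product.
7^7*3^7*2^7*11^5=823543*2187*128*161051=37128590158923648


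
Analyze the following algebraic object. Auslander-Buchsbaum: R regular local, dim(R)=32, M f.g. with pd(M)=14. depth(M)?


pd+depth=depth(R)=32
depth=32-14=18


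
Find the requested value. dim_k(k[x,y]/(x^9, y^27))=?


Basis: x^i*y^j, i<9, j<27
9*27=243


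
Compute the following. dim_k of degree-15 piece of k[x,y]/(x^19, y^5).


k[x,y], I = (x^19, y^5), d = 15
Need i < 19 and d-i < 5.
Range: 11 <= i <= 15.
H(15) = 5


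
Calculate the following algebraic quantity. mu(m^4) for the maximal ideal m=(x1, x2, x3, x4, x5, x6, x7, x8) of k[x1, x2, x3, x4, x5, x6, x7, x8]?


Graded Nakayama: mu(m^d) = dim_k (m^d/m^(d+1)) = #degree-4 monomials in 8 vars
C(n+d-1,d)=C(11,4)=330


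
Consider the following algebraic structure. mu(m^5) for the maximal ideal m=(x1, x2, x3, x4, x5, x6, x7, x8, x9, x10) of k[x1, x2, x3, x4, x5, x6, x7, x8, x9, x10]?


Graded Nakayama: mu(m^d) = dim_k (m^d/m^(d+1)) = #degree-5 monomials in 10 vars
C(n+d-1,d)=C(14,5)=2002


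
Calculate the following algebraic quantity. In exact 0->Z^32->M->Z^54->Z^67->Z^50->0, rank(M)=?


Alt sum=0:
(-1)^0*32 + (-1)^1*? + (-1)^2*54 + (-1)^3*67 + (-1)^4*50=0
rank(M)=69


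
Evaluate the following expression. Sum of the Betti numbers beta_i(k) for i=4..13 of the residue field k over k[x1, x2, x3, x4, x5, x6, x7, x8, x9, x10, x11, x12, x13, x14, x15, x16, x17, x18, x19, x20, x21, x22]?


Koszul resolution: beta_i(k)=C(n,i), n=22
C(22,4)=7315, C(22,5)=26334, C(22,6)=74613, C(22,7)=170544, C(22,8)=319770, C(22,9)=497420, C(22,10)=646646, C(22,11)=705432, C(22,12)=646646, C(22,13)=497420
Sum=3592140


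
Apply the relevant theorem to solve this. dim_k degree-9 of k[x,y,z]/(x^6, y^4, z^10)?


Need i<6, j<4, k<10 with i+j+k=9.
For each i, j ranges over max(0,9-i-9)..min(3,9-i):
  i=0: j in [0,3] -> 4
  i=1: j in [0,3] -> 4
  i=2: j in [0,3] -> 4
  i=3: j in [0,3] -> 4
  i=4: j in [0,3] -> 4
  i=5: j in [0,3] -> 4
H(9) = 4+4+4+4+4+4 = 24


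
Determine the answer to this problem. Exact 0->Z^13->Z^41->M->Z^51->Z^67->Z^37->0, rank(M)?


Alt sum=0:
(-1)^0*13 + (-1)^1*41 + (-1)^2*? + (-1)^3*51 + (-1)^4*67 + (-1)^5*37=0
rank(M)=49


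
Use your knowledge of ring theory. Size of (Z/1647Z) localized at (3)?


3-primary part: 1647=3^3*61
Size=3^3=27


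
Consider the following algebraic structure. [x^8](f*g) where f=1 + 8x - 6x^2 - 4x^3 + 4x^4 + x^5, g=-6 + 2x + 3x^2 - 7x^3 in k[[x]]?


[x^8] = sum a_i*b_j, i+j=8
  1*-7=-7
Sum=-7


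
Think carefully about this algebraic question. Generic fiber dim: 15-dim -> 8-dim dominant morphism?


dim(fiber)=dim(X)-dim(Y)=15-8=7


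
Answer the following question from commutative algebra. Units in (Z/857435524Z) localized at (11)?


Local ring = Z/214358881Z.
phi(214358881) = 11^7*(11-1) = 194871710


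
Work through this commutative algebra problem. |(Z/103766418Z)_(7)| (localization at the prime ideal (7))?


7-primary part: 103766418=7^8*18
Size=7^8=5764801


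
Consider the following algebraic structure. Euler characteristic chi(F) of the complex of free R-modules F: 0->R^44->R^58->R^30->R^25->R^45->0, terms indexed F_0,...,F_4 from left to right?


chi = sum (-1)^i * rank:
(-1)^0*44=44
(-1)^1*58=-58
(-1)^2*30=30
(-1)^3*25=-25
(-1)^4*45=45
chi=36


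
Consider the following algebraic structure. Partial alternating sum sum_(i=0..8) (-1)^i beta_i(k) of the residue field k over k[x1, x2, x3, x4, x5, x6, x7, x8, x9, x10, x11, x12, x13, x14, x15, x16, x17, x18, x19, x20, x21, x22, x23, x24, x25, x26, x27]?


Koszul resolution: beta_i(k)=C(n,i), n=27
sum_(i=0..p) (-1)^i C(n,i) = (-1)^p C(n-1,p)
(-1)^8*C(26,8) = (-1)^8*1562275 = 1562275


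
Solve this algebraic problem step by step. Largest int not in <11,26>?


gcd(11,26)=1 => F=ab-a-b=11*26-11-26=286-37=249


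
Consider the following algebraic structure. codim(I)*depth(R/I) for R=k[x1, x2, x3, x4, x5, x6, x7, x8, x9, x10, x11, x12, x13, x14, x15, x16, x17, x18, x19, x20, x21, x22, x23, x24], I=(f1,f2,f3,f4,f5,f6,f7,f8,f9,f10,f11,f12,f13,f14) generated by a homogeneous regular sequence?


codim=14, depth=dim(R/I)=24-14=10
Product=14*10=140


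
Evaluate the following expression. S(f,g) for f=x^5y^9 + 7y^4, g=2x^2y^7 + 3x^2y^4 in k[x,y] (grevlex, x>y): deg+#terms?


LT(f)=x^5y^9, LT(g)=2x^2y^7
lcm(LM)=x^5y^9
S(f,g) (scaled by 2 to clear denominators) = 2*f - x^3y^2*g = -3x^5y^6 + 14y^4
2 terms, deg 11.
11+2=13


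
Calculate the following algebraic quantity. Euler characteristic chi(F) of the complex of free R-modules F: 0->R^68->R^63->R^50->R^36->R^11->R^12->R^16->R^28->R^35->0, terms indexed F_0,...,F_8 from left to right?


chi = sum (-1)^i * rank:
(-1)^0*68=68
(-1)^1*63=-63
(-1)^2*50=50
(-1)^3*36=-36
(-1)^4*11=11
(-1)^5*12=-12
(-1)^6*16=16
(-1)^7*28=-28
(-1)^8*35=35
chi=41


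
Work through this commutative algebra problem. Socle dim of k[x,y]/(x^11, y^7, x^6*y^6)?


Socle = ann(m) = span of standard monomials u with x*u, y*u in I (staircase corners).
Minimal generators: x^11, x^6*y^6, y^7
Corners: x^5y^6, x^10y^5
Socle dim=2


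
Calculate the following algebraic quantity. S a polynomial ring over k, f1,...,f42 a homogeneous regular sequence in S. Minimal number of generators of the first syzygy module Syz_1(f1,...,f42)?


Regular sequence => Koszul complex is the minimal free resolution.
Syz_1 minimally generated by Koszul relations f_i*e_j - f_j*e_i (i<j): mu(Syz_1) = beta_2 = C(m,2) = m(m-1)/2
m=42
42*41/2 = 861


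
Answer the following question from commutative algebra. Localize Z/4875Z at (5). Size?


5-primary part: 4875=5^3*39
Size=5^3=125


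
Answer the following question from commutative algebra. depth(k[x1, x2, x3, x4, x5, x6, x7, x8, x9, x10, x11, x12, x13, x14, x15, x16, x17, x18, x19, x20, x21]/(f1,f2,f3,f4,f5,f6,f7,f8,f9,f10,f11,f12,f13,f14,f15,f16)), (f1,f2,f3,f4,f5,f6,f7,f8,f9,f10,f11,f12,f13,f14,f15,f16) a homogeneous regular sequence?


depth(R)=21
depth(R/I)=21-16=5


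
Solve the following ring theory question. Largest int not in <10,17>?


gcd(10,17)=1 => F=ab-a-b=10*17-10-17=170-27=143


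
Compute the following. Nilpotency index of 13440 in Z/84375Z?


13440^k mod 84375:
k=1: 13440
k=2: 71100
k=3: 37125
k=4: 50625
k=5: 0
First zero at k = 5


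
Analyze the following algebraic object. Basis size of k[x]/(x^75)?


Basis: 1,x,...,x^74
dim=75


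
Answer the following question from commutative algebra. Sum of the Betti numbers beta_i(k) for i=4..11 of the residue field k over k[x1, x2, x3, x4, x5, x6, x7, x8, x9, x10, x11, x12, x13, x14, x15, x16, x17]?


Koszul resolution: beta_i(k)=C(n,i), n=17
C(17,4)=2380, C(17,5)=6188, C(17,6)=12376, C(17,7)=19448, C(17,8)=24310, C(17,9)=24310, C(17,10)=19448, C(17,11)=12376
Sum=120836


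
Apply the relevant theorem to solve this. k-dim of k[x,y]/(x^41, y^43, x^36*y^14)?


k[x,y]/I, I = (x^41, y^43, x^36*y^14)
Rect: 41x43=1763. Corner: (41-36)x(43-14)=145.
dim = 1763-145 = 1618


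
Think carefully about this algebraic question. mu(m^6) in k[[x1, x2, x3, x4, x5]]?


C(n+d-1,d)=C(10,6)=210


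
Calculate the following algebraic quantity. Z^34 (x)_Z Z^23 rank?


rank(M(x)N) = rank(M)*rank(N)
34*23 = 782


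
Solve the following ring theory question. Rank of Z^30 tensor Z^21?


rank(M(x)N) = rank(M)*rank(N)
30*21 = 630


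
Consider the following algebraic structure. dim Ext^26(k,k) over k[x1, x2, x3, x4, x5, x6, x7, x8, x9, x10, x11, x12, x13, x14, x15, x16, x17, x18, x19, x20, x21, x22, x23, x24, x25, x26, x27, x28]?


C(n,i)=C(28,26)=378


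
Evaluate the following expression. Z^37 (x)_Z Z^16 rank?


rank(M(x)N) = rank(M)*rank(N)
37*16 = 592


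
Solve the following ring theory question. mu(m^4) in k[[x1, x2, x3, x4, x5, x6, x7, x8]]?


C(n+d-1,d)=C(11,4)=330


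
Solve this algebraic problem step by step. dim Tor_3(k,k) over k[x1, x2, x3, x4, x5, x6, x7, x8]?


Koszul: C(n,i)=C(8,3)=56
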